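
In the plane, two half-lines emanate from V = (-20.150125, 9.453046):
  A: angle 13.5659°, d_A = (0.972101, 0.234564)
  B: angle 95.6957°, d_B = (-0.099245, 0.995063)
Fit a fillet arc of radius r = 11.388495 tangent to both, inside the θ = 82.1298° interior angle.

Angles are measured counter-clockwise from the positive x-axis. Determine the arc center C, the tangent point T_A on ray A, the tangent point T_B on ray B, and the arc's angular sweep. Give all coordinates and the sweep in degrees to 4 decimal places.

center=(-10.1151,23.5898) T_A=(-7.4438,12.5190) T_B=(-21.4474,22.4595) sweep=97.8702

bisector direction at 54.6308° = (0.578843,0.815439)
center distance |VC| = r/sin(θ/2) = 11.388495/sin(41.0649°) = 17.336370
C = V + |VC|·bis = (-10.1151,23.5898)
T_A = V + ((C−V)·d_A)·d_A = V + 13.0710·d_A = (-7.4438,12.5190)
T_B = V + ((C−V)·d_B)·d_B = V + 13.0710·d_B = (-21.4474,22.4595)
sweep = 180° − θ = 97.8702°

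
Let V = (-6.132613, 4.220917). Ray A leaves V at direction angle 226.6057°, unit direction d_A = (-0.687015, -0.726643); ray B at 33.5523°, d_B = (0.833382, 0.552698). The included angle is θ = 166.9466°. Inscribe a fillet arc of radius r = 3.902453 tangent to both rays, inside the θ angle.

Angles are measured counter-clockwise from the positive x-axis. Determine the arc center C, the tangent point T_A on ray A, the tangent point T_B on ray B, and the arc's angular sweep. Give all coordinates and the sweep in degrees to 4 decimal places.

bisector direction at 310.0790° = (0.643843,-0.765157)
center distance |VC| = r/sin(θ/2) = 3.902453/sin(83.4733°) = 3.927910
C = V + |VC|·bis = (-3.6037,1.2154)
T_A = V + ((C−V)·d_A)·d_A = V + 0.4465·d_A = (-6.4393,3.8965)
T_B = V + ((C−V)·d_B)·d_B = V + 0.4465·d_B = (-5.7605,4.4677)
sweep = 180° − θ = 13.0534°

center=(-3.6037,1.2154) T_A=(-6.4393,3.8965) T_B=(-5.7605,4.4677) sweep=13.0534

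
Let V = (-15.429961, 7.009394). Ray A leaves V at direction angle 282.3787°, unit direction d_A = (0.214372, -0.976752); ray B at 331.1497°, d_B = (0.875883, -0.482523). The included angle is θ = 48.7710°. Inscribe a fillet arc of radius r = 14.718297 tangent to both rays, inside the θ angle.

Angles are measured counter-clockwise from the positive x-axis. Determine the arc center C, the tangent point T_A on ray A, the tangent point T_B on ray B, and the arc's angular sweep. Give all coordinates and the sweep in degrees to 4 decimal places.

bisector direction at 306.7642° = (0.598523,-0.801106)
center distance |VC| = r/sin(θ/2) = 14.718297/sin(24.3855°) = 35.648403
C = V + |VC|·bis = (5.9064,-21.5487)
T_A = V + ((C−V)·d_A)·d_A = V + 32.4681·d_A = (-8.4697,-24.7039)
T_B = V + ((C−V)·d_B)·d_B = V + 32.4681·d_B = (13.0083,-8.6572)
sweep = 180° − θ = 131.2290°

center=(5.9064,-21.5487) T_A=(-8.4697,-24.7039) T_B=(13.0083,-8.6572) sweep=131.2290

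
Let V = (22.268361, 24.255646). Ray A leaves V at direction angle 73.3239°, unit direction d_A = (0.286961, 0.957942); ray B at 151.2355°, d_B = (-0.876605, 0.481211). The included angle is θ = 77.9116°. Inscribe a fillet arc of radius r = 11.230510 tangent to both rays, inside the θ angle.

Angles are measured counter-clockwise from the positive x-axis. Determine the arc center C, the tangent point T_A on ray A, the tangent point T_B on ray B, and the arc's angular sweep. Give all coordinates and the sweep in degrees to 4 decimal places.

bisector direction at 112.2797° = (-0.379128,0.925344)
center distance |VC| = r/sin(θ/2) = 11.230510/sin(38.9558°) = 17.862479
C = V + |VC|·bis = (15.4962,40.7846)
T_A = V + ((C−V)·d_A)·d_A = V + 13.8904·d_A = (26.2544,37.5619)
T_B = V + ((C−V)·d_B)·d_B = V + 13.8904·d_B = (10.0919,30.9399)
sweep = 180° − θ = 102.0884°

center=(15.4962,40.7846) T_A=(26.2544,37.5619) T_B=(10.0919,30.9399) sweep=102.0884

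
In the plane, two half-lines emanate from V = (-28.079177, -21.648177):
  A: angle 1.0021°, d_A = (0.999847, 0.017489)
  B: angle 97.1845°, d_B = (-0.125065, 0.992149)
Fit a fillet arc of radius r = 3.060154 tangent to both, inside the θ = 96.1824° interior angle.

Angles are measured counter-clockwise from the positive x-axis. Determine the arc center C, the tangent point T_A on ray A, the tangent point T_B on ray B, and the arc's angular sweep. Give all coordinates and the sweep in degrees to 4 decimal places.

center=(-25.3865,-18.5405) T_A=(-25.3330,-21.6001) T_B=(-28.4227,-18.9232) sweep=83.8176

bisector direction at 49.0933° = (0.654829,0.755777)
center distance |VC| = r/sin(θ/2) = 3.060154/sin(48.0912°) = 4.111955
C = V + |VC|·bis = (-25.3865,-18.5405)
T_A = V + ((C−V)·d_A)·d_A = V + 2.7466·d_A = (-25.3330,-21.6001)
T_B = V + ((C−V)·d_B)·d_B = V + 2.7466·d_B = (-28.4227,-18.9232)
sweep = 180° − θ = 83.8176°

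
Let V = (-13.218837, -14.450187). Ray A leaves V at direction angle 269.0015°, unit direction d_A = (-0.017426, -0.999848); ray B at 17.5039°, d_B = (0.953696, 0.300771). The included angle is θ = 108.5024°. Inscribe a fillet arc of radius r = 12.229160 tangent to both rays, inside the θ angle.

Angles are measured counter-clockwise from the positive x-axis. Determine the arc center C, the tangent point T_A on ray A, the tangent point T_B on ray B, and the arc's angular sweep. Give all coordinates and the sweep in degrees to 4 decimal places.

center=(-1.1449,-23.4653) T_A=(-13.3722,-23.2522) T_B=(-4.8231,-11.8024) sweep=71.4976

bisector direction at 323.2527° = (0.801282,-0.598287)
center distance |VC| = r/sin(θ/2) = 12.229160/sin(54.2512°) = 15.068220
C = V + |VC|·bis = (-1.1449,-23.4653)
T_A = V + ((C−V)·d_A)·d_A = V + 8.8033·d_A = (-13.3722,-23.2522)
T_B = V + ((C−V)·d_B)·d_B = V + 8.8033·d_B = (-4.8231,-11.8024)
sweep = 180° − θ = 71.4976°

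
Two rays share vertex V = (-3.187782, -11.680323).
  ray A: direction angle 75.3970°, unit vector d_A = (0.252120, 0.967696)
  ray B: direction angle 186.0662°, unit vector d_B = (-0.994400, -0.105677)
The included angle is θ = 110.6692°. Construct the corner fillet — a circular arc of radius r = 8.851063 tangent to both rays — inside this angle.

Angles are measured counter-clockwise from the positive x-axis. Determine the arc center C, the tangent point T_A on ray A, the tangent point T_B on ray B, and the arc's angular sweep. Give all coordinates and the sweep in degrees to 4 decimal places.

bisector direction at 130.7316° = (-0.652516,0.757775)
center distance |VC| = r/sin(θ/2) = 8.851063/sin(55.3346°) = 10.761332
C = V + |VC|·bis = (-10.2097,-3.5257)
T_A = V + ((C−V)·d_A)·d_A = V + 6.1209·d_A = (-1.6446,-5.7572)
T_B = V + ((C−V)·d_B)·d_B = V + 6.1209·d_B = (-9.2744,-12.3272)
sweep = 180° − θ = 69.3308°

center=(-10.2097,-3.5257) T_A=(-1.6446,-5.7572) T_B=(-9.2744,-12.3272) sweep=69.3308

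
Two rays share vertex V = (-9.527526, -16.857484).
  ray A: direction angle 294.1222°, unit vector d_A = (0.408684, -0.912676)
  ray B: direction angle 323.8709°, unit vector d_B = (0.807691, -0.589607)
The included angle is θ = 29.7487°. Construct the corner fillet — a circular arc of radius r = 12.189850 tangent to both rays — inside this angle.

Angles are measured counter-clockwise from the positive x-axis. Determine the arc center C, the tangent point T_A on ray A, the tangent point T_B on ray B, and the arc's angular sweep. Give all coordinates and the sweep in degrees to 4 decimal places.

center=(20.3546,-53.7634) T_A=(9.2292,-58.7452) T_B=(27.5418,-43.9178) sweep=150.2513

bisector direction at 308.9966° = (0.629274,-0.777184)
center distance |VC| = r/sin(θ/2) = 12.189850/sin(14.8743°) = 47.486728
C = V + |VC|·bis = (20.3546,-53.7634)
T_A = V + ((C−V)·d_A)·d_A = V + 45.8955·d_A = (9.2292,-58.7452)
T_B = V + ((C−V)·d_B)·d_B = V + 45.8955·d_B = (27.5418,-43.9178)
sweep = 180° − θ = 150.2513°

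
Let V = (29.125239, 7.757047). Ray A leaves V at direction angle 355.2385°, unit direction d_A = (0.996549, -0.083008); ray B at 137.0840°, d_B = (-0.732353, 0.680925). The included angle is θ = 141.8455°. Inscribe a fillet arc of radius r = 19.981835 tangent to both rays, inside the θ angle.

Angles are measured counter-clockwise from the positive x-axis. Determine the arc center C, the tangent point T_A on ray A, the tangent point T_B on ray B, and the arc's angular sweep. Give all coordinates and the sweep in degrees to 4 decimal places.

center=(37.6705,27.0963) T_A=(36.0118,7.1834) T_B=(24.0644,12.4625) sweep=38.1545

bisector direction at 66.1612° = (0.404164,0.914687)
center distance |VC| = r/sin(θ/2) = 19.981835/sin(70.9227°) = 21.143037
C = V + |VC|·bis = (37.6705,27.0963)
T_A = V + ((C−V)·d_A)·d_A = V + 6.9104·d_A = (36.0118,7.1834)
T_B = V + ((C−V)·d_B)·d_B = V + 6.9104·d_B = (24.0644,12.4625)
sweep = 180° − θ = 38.1545°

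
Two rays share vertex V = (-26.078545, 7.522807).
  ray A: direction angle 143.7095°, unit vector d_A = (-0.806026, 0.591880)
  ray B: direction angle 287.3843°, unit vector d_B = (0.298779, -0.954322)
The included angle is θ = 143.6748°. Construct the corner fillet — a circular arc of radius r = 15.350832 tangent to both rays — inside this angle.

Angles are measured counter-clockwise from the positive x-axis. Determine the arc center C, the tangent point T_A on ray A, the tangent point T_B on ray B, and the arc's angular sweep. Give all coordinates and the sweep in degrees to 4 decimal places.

bisector direction at 215.5469° = (-0.813640,-0.581369)
center distance |VC| = r/sin(θ/2) = 15.350832/sin(71.8374°) = 16.155782
C = V + |VC|·bis = (-39.2235,-1.8697)
T_A = V + ((C−V)·d_A)·d_A = V + 5.0360·d_A = (-30.1377,10.5035)
T_B = V + ((C−V)·d_B)·d_B = V + 5.0360·d_B = (-24.5739,2.7168)
sweep = 180° − θ = 36.3252°

center=(-39.2235,-1.8697) T_A=(-30.1377,10.5035) T_B=(-24.5739,2.7168) sweep=36.3252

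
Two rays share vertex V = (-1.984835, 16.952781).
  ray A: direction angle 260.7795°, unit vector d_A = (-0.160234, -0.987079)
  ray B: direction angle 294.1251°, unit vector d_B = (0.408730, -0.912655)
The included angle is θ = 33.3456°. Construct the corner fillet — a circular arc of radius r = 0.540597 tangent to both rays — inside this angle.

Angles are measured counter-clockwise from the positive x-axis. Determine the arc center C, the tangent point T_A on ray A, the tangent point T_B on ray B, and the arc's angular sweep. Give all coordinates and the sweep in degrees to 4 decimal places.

center=(-1.7404,15.0845) T_A=(-2.2741,15.1711) T_B=(-1.2471,15.3054) sweep=146.6544

bisector direction at 277.4523° = (0.129701,-0.991553)
center distance |VC| = r/sin(θ/2) = 0.540597/sin(16.6728°) = 1.884232
C = V + |VC|·bis = (-1.7404,15.0845)
T_A = V + ((C−V)·d_A)·d_A = V + 1.8050·d_A = (-2.2741,15.1711)
T_B = V + ((C−V)·d_B)·d_B = V + 1.8050·d_B = (-1.2471,15.3054)
sweep = 180° − θ = 146.6544°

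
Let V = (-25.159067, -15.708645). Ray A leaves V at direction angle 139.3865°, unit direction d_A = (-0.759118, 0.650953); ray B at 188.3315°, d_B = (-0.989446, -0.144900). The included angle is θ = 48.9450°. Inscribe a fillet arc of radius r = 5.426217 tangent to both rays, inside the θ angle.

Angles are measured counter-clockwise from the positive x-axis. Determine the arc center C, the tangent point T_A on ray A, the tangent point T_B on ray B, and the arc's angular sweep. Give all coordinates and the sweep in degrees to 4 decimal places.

center=(-37.7414,-12.0672) T_A=(-34.2092,-7.9480) T_B=(-36.9552,-17.4361) sweep=131.0550

bisector direction at 163.8590° = (-0.960580,0.278002)
center distance |VC| = r/sin(θ/2) = 5.426217/sin(24.4725°) = 13.098691
C = V + |VC|·bis = (-37.7414,-12.0672)
T_A = V + ((C−V)·d_A)·d_A = V + 11.9219·d_A = (-34.2092,-7.9480)
T_B = V + ((C−V)·d_B)·d_B = V + 11.9219·d_B = (-36.9552,-17.4361)
sweep = 180° − θ = 131.0550°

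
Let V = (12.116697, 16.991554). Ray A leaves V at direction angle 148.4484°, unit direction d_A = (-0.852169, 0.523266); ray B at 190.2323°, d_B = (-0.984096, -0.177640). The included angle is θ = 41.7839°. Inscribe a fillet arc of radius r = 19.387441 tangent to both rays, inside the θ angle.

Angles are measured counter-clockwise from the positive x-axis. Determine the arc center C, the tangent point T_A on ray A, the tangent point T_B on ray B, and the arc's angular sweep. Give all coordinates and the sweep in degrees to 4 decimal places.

bisector direction at 169.3403° = (-0.982743,0.184975)
center distance |VC| = r/sin(θ/2) = 19.387441/sin(20.8920°) = 54.366446
C = V + |VC|·bis = (-41.3116,27.0480)
T_A = V + ((C−V)·d_A)·d_A = V + 50.7921·d_A = (-31.1668,43.5693)
T_B = V + ((C−V)·d_B)·d_B = V + 50.7921·d_B = (-37.8676,7.9689)
sweep = 180° − θ = 138.2161°

center=(-41.3116,27.0480) T_A=(-31.1668,43.5693) T_B=(-37.8676,7.9689) sweep=138.2161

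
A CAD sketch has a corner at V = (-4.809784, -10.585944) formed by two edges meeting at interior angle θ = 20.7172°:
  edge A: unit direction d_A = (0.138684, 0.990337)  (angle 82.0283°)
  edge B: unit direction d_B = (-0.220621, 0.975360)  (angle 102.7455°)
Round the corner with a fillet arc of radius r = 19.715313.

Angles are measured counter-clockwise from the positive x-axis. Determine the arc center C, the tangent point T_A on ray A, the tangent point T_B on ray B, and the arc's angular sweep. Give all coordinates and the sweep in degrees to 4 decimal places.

center=(-9.3762,98.9652) T_A=(10.1486,96.2310) T_B=(-28.6058,94.6155) sweep=159.2828

bisector direction at 92.3869° = (-0.041647,0.999132)
center distance |VC| = r/sin(θ/2) = 19.715313/sin(10.3586°) = 109.646227
C = V + |VC|·bis = (-9.3762,98.9652)
T_A = V + ((C−V)·d_A)·d_A = V + 107.8592·d_A = (10.1486,96.2310)
T_B = V + ((C−V)·d_B)·d_B = V + 107.8592·d_B = (-28.6058,94.6155)
sweep = 180° − θ = 159.2828°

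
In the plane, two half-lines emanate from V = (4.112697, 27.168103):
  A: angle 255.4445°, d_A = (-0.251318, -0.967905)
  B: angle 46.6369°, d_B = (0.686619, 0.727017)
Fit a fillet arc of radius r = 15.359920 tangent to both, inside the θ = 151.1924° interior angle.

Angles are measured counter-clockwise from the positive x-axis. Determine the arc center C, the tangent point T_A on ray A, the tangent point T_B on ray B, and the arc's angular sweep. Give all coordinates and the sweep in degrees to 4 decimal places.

center=(17.9882,19.4897) T_A=(3.1213,23.3499) T_B=(6.8213,30.0361) sweep=28.8076

bisector direction at 331.0407° = (0.874964,-0.484188)
center distance |VC| = r/sin(θ/2) = 15.359920/sin(75.5962°) = 15.858402
C = V + |VC|·bis = (17.9882,19.4897)
T_A = V + ((C−V)·d_A)·d_A = V + 3.9448·d_A = (3.1213,23.3499)
T_B = V + ((C−V)·d_B)·d_B = V + 3.9448·d_B = (6.8213,30.0361)
sweep = 180° − θ = 28.8076°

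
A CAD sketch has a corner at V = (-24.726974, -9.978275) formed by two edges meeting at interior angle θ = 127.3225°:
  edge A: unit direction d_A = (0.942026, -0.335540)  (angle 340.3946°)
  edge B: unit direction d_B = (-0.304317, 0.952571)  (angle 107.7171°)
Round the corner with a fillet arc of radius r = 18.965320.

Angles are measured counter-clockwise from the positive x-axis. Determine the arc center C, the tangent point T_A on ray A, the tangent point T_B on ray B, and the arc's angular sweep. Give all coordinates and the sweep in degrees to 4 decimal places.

center=(-9.5185,4.7371) T_A=(-15.8821,-13.1287) T_B=(-27.5843,-1.0344) sweep=52.6775

bisector direction at 44.0559° = (0.718662,0.695359)
center distance |VC| = r/sin(θ/2) = 18.965320/sin(63.6613°) = 21.162245
C = V + |VC|·bis = (-9.5185,4.7371)
T_A = V + ((C−V)·d_A)·d_A = V + 9.3892·d_A = (-15.8821,-13.1287)
T_B = V + ((C−V)·d_B)·d_B = V + 9.3892·d_B = (-27.5843,-1.0344)
sweep = 180° − θ = 52.6775°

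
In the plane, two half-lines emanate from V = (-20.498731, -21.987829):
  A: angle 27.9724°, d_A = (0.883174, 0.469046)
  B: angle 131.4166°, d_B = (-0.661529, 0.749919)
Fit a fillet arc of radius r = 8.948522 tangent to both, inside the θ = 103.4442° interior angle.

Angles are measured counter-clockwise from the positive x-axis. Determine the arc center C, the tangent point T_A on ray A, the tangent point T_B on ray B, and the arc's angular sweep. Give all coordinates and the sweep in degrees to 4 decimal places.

bisector direction at 79.6945° = (0.178897,0.983868)
center distance |VC| = r/sin(θ/2) = 8.948522/sin(51.7221°) = 11.399168
C = V + |VC|·bis = (-18.4595,-10.7726)
T_A = V + ((C−V)·d_A)·d_A = V + 7.0615·d_A = (-14.2622,-18.6757)
T_B = V + ((C−V)·d_B)·d_B = V + 7.0615·d_B = (-25.1701,-16.6923)
sweep = 180° − θ = 76.5558°

center=(-18.4595,-10.7726) T_A=(-14.2622,-18.6757) T_B=(-25.1701,-16.6923) sweep=76.5558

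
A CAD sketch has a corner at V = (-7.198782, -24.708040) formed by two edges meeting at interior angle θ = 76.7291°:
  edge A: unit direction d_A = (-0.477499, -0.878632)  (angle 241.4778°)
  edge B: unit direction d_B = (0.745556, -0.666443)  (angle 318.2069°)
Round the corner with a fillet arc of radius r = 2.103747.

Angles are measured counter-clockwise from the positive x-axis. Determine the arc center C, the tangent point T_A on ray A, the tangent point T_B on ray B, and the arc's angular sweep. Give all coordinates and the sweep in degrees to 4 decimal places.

bisector direction at 279.8423° = (0.170938,-0.985282)
center distance |VC| = r/sin(θ/2) = 2.103747/sin(38.3646°) = 3.389517
C = V + |VC|·bis = (-6.6194,-28.0477)
T_A = V + ((C−V)·d_A)·d_A = V + 2.6576·d_A = (-8.4678,-27.0431)
T_B = V + ((C−V)·d_B)·d_B = V + 2.6576·d_B = (-5.2174,-26.4792)
sweep = 180° − θ = 103.2709°

center=(-6.6194,-28.0477) T_A=(-8.4678,-27.0431) T_B=(-5.2174,-26.4792) sweep=103.2709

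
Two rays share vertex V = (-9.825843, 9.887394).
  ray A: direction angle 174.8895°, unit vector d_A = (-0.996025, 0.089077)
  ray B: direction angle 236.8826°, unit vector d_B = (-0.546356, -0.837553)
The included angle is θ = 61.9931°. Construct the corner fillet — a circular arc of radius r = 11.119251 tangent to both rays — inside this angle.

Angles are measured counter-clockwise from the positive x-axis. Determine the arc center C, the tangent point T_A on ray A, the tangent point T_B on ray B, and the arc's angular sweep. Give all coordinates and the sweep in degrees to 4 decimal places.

bisector direction at 205.8860° = (-0.899664,-0.436583)
center distance |VC| = r/sin(θ/2) = 11.119251/sin(30.9965°) = 21.591346
C = V + |VC|·bis = (-29.2508,0.4610)
T_A = V + ((C−V)·d_A)·d_A = V + 18.5081·d_A = (-28.2603,11.5360)
T_B = V + ((C−V)·d_B)·d_B = V + 18.5081·d_B = (-19.9378,-5.6141)
sweep = 180° − θ = 118.0069°

center=(-29.2508,0.4610) T_A=(-28.2603,11.5360) T_B=(-19.9378,-5.6141) sweep=118.0069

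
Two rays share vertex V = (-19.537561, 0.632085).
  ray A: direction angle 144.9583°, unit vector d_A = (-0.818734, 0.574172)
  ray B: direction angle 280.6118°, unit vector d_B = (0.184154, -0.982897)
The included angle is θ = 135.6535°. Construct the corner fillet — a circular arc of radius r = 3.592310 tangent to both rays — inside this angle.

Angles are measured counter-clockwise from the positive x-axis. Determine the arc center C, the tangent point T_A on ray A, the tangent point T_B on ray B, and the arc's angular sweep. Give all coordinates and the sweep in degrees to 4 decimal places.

bisector direction at 212.7851° = (-0.840708,-0.541489)
center distance |VC| = r/sin(θ/2) = 3.592310/sin(67.8268°) = 3.879188
C = V + |VC|·bis = (-22.7988,-1.4685)
T_A = V + ((C−V)·d_A)·d_A = V + 1.4640·d_A = (-20.7362,1.4727)
T_B = V + ((C−V)·d_B)·d_B = V + 1.4640·d_B = (-19.2680,-0.8069)
sweep = 180° − θ = 44.3465°

center=(-22.7988,-1.4685) T_A=(-20.7362,1.4727) T_B=(-19.2680,-0.8069) sweep=44.3465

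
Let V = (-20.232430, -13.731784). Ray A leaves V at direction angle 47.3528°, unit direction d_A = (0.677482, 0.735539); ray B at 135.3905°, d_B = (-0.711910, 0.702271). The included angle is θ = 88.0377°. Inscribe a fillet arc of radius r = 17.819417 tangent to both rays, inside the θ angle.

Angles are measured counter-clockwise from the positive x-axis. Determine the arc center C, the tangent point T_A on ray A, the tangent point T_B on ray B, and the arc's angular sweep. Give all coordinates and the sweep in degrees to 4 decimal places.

bisector direction at 91.3717° = (-0.023938,0.999713)
center distance |VC| = r/sin(θ/2) = 17.819417/sin(44.0189°) = 25.643323
C = V + |VC|·bis = (-20.8463,11.9042)
T_A = V + ((C−V)·d_A)·d_A = V + 18.4404·d_A = (-7.7394,-0.1681)
T_B = V + ((C−V)·d_B)·d_B = V + 18.4404·d_B = (-33.3603,-0.7816)
sweep = 180° − θ = 91.9623°

center=(-20.8463,11.9042) T_A=(-7.7394,-0.1681) T_B=(-33.3603,-0.7816) sweep=91.9623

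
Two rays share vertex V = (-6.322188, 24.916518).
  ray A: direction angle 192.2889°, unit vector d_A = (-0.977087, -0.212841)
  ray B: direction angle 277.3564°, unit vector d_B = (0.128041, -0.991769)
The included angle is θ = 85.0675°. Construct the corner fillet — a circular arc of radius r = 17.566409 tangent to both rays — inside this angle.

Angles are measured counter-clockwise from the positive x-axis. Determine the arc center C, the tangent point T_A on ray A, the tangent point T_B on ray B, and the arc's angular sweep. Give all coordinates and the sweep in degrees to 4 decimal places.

bisector direction at 234.8227° = (-0.576109,-0.817373)
center distance |VC| = r/sin(θ/2) = 17.566409/sin(42.5337°) = 25.984875
C = V + |VC|·bis = (-21.2923,3.6772)
T_A = V + ((C−V)·d_A)·d_A = V + 19.1477·d_A = (-25.0312,20.8411)
T_B = V + ((C−V)·d_B)·d_B = V + 19.1477·d_B = (-3.8705,5.9264)
sweep = 180° − θ = 94.9325°

center=(-21.2923,3.6772) T_A=(-25.0312,20.8411) T_B=(-3.8705,5.9264) sweep=94.9325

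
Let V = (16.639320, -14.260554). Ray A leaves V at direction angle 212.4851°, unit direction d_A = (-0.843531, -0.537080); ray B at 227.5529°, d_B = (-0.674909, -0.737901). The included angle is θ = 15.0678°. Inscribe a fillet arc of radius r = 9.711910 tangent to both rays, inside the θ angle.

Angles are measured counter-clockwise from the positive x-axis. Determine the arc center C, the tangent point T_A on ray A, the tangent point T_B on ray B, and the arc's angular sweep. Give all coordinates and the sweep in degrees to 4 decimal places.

bisector direction at 220.0190° = (-0.765831,-0.643042)
center distance |VC| = r/sin(θ/2) = 9.711910/sin(7.5339°) = 74.072950
C = V + |VC|·bis = (-40.0881,-61.8925)
T_A = V + ((C−V)·d_A)·d_A = V + 73.4335·d_A = (-45.3041,-53.7002)
T_B = V + ((C−V)·d_B)·d_B = V + 73.4335·d_B = (-32.9216,-68.4472)
sweep = 180° − θ = 164.9322°

center=(-40.0881,-61.8925) T_A=(-45.3041,-53.7002) T_B=(-32.9216,-68.4472) sweep=164.9322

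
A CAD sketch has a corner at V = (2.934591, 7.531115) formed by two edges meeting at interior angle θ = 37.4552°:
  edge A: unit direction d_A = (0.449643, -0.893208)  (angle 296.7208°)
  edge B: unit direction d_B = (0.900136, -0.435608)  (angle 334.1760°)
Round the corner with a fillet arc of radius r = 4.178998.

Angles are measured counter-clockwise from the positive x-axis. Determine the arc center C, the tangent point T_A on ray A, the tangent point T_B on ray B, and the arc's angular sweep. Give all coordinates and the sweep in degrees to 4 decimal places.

bisector direction at 315.4484° = (0.712619,-0.701551)
center distance |VC| = r/sin(θ/2) = 4.178998/sin(18.7276°) = 13.015878
C = V + |VC|·bis = (12.2100,-1.6002)
T_A = V + ((C−V)·d_A)·d_A = V + 12.3268·d_A = (8.4772,-3.4792)
T_B = V + ((C−V)·d_B)·d_B = V + 12.3268·d_B = (14.0304,2.1615)
sweep = 180° − θ = 142.5448°

center=(12.2100,-1.6002) T_A=(8.4772,-3.4792) T_B=(14.0304,2.1615) sweep=142.5448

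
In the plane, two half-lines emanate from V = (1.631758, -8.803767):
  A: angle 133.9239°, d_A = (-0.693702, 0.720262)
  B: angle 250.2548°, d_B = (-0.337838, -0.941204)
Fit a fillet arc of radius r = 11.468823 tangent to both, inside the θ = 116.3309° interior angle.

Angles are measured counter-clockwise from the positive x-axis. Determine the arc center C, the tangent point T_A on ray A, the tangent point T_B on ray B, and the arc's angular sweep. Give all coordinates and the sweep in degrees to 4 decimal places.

center=(-11.5683,-11.6311) T_A=(-3.3078,-3.6751) T_B=(-0.7738,-15.5057) sweep=63.6691

bisector direction at 192.0894° = (-0.977822,-0.209437)
center distance |VC| = r/sin(θ/2) = 11.468823/sin(58.1654°) = 13.499486
C = V + |VC|·bis = (-11.5683,-11.6311)
T_A = V + ((C−V)·d_A)·d_A = V + 7.1205·d_A = (-3.3078,-3.6751)
T_B = V + ((C−V)·d_B)·d_B = V + 7.1205·d_B = (-0.7738,-15.5057)
sweep = 180° − θ = 63.6691°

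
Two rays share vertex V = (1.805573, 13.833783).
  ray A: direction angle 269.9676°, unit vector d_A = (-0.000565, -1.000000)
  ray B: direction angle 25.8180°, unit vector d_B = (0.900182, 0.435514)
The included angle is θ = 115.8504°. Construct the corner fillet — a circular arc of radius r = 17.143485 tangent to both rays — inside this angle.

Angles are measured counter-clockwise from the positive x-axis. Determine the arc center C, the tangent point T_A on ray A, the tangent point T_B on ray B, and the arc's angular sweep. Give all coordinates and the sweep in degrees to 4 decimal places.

center=(18.9430,3.0805) T_A=(1.7995,3.0902) T_B=(11.4768,18.5128) sweep=64.1496

bisector direction at 327.8928° = (0.847055,-0.531505)
center distance |VC| = r/sin(θ/2) = 17.143485/sin(57.9252°) = 20.231749
C = V + |VC|·bis = (18.9430,3.0805)
T_A = V + ((C−V)·d_A)·d_A = V + 10.7436·d_A = (1.7995,3.0902)
T_B = V + ((C−V)·d_B)·d_B = V + 10.7436·d_B = (11.4768,18.5128)
sweep = 180° − θ = 64.1496°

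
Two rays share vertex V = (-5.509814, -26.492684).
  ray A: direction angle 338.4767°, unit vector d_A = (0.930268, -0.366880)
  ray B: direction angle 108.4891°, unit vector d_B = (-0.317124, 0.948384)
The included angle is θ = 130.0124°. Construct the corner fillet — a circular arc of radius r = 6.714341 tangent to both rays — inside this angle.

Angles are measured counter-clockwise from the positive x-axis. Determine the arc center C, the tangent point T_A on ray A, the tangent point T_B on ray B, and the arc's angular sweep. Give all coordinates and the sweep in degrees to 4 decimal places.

bisector direction at 43.4829° = (0.725580,0.688138)
center distance |VC| = r/sin(θ/2) = 6.714341/sin(65.0062°) = 7.408082
C = V + |VC|·bis = (-0.1347,-21.3949)
T_A = V + ((C−V)·d_A)·d_A = V + 3.1301·d_A = (-2.5980,-27.6410)
T_B = V + ((C−V)·d_B)·d_B = V + 3.1301·d_B = (-6.5024,-23.5242)
sweep = 180° − θ = 49.9876°

center=(-0.1347,-21.3949) T_A=(-2.5980,-27.6410) T_B=(-6.5024,-23.5242) sweep=49.9876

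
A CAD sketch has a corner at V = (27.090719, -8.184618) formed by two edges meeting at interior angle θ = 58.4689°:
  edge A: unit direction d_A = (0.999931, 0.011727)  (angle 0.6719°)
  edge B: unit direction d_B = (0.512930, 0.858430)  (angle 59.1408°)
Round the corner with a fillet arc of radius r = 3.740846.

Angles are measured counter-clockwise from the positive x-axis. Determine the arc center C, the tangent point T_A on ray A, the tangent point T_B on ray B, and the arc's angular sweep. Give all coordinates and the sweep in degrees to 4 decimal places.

center=(33.7304,-4.3656) T_A=(33.7743,-8.1062) T_B=(30.5192,-2.4469) sweep=121.5311

bisector direction at 29.9064° = (0.866841,0.498584)
center distance |VC| = r/sin(θ/2) = 3.740846/sin(29.2344°) = 7.659634
C = V + |VC|·bis = (33.7304,-4.3656)
T_A = V + ((C−V)·d_A)·d_A = V + 6.6840·d_A = (33.7743,-8.1062)
T_B = V + ((C−V)·d_B)·d_B = V + 6.6840·d_B = (30.5192,-2.4469)
sweep = 180° − θ = 121.5311°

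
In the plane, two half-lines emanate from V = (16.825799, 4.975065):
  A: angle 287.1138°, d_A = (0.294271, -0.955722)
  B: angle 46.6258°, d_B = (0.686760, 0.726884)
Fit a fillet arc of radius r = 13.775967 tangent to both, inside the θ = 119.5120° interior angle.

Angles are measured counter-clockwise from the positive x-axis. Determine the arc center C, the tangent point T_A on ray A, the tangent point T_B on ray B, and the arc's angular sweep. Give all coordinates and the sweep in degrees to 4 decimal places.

bisector direction at 346.8698° = (0.973856,-0.227165)
center distance |VC| = r/sin(θ/2) = 13.775967/sin(59.7560°) = 15.946469
C = V + |VC|·bis = (32.3554,1.3526)
T_A = V + ((C−V)·d_A)·d_A = V + 8.0320·d_A = (19.1894,-2.7013)
T_B = V + ((C−V)·d_B)·d_B = V + 8.0320·d_B = (22.3418,10.8134)
sweep = 180° − θ = 60.4880°

center=(32.3554,1.3526) T_A=(19.1894,-2.7013) T_B=(22.3418,10.8134) sweep=60.4880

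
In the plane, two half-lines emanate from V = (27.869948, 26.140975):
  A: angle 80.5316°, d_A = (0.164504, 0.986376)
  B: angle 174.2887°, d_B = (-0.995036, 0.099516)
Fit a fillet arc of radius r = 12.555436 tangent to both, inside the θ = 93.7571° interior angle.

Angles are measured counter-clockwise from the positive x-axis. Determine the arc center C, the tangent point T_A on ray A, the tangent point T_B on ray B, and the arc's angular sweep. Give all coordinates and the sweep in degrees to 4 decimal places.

center=(17.4198,39.8042) T_A=(29.8042,37.7388) T_B=(16.1703,27.3111) sweep=86.2429

bisector direction at 127.4102° = (-0.607517,0.794307)
center distance |VC| = r/sin(θ/2) = 12.555436/sin(46.8785°) = 17.201432
C = V + |VC|·bis = (17.4198,39.8042)
T_A = V + ((C−V)·d_A)·d_A = V + 11.7580·d_A = (29.8042,37.7388)
T_B = V + ((C−V)·d_B)·d_B = V + 11.7580·d_B = (16.1703,27.3111)
sweep = 180° − θ = 86.2429°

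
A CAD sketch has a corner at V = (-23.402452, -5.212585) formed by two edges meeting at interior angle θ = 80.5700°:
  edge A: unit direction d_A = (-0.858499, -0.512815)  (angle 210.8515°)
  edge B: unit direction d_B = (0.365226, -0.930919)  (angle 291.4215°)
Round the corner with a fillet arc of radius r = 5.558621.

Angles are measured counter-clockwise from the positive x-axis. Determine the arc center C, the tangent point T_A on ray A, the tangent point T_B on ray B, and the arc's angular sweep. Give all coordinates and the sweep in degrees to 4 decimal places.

bisector direction at 251.1365° = (-0.323315,-0.946292)
center distance |VC| = r/sin(θ/2) = 5.558621/sin(40.2850°) = 8.596824
C = V + |VC|·bis = (-26.1819,-13.3477)
T_A = V + ((C−V)·d_A)·d_A = V + 6.5580·d_A = (-29.0325,-8.5756)
T_B = V + ((C−V)·d_B)·d_B = V + 6.5580·d_B = (-21.0073,-11.3175)
sweep = 180° − θ = 99.4300°

center=(-26.1819,-13.3477) T_A=(-29.0325,-8.5756) T_B=(-21.0073,-11.3175) sweep=99.4300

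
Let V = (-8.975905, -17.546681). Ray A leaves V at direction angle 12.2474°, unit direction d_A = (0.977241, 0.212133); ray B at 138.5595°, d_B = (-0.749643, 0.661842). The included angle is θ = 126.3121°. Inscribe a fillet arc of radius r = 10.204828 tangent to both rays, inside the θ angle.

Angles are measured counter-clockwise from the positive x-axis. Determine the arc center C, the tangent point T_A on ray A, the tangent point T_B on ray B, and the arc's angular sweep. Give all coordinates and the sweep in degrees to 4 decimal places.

bisector direction at 75.4035° = (0.252011,0.967724)
center distance |VC| = r/sin(θ/2) = 10.204828/sin(63.1561°) = 11.437317
C = V + |VC|·bis = (-6.0936,-6.4785)
T_A = V + ((C−V)·d_A)·d_A = V + 5.1647·d_A = (-3.9288,-16.4511)
T_B = V + ((C−V)·d_B)·d_B = V + 5.1647·d_B = (-12.8476,-14.1285)
sweep = 180° − θ = 53.6879°

center=(-6.0936,-6.4785) T_A=(-3.9288,-16.4511) T_B=(-12.8476,-14.1285) sweep=53.6879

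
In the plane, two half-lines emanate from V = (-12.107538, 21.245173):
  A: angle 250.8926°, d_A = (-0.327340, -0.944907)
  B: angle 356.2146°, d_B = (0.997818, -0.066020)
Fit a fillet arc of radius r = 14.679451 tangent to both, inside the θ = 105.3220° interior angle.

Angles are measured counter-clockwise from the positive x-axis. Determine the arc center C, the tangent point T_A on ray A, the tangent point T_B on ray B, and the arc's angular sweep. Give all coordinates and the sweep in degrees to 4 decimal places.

center=(-1.9026,5.8584) T_A=(-15.7733,10.6636) T_B=(-0.9334,20.5058) sweep=74.6780

bisector direction at 303.5536° = (0.552717,-0.833369)
center distance |VC| = r/sin(θ/2) = 14.679451/sin(52.6610°) = 18.463306
C = V + |VC|·bis = (-1.9026,5.8584)
T_A = V + ((C−V)·d_A)·d_A = V + 11.1985·d_A = (-15.7733,10.6636)
T_B = V + ((C−V)·d_B)·d_B = V + 11.1985·d_B = (-0.9334,20.5058)
sweep = 180° − θ = 74.6780°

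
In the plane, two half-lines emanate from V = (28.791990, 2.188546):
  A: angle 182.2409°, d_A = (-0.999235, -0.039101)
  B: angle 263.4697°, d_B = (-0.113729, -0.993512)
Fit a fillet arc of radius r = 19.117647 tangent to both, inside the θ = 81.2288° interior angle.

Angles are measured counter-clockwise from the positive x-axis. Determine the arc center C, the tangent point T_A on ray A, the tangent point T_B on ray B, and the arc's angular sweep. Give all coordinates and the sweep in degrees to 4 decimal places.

bisector direction at 222.8553° = (-0.733074,-0.680149)
center distance |VC| = r/sin(θ/2) = 19.117647/sin(40.6144°) = 29.368163
C = V + |VC|·bis = (7.2630,-17.7862)
T_A = V + ((C−V)·d_A)·d_A = V + 22.2936·d_A = (6.5154,1.3168)
T_B = V + ((C−V)·d_B)·d_B = V + 22.2936·d_B = (26.2566,-19.9604)
sweep = 180° − θ = 98.7712°

center=(7.2630,-17.7862) T_A=(6.5154,1.3168) T_B=(26.2566,-19.9604) sweep=98.7712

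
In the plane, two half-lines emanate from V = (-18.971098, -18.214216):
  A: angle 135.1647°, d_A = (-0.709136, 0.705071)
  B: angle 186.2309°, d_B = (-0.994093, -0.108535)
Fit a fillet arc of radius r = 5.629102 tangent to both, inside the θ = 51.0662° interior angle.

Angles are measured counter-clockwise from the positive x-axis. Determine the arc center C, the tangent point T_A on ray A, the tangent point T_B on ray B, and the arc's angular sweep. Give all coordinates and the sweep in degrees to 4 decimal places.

center=(-31.2966,-13.8974) T_A=(-27.3277,-9.9056) T_B=(-30.6856,-19.4932) sweep=128.9338

bisector direction at 160.6978° = (-0.943788,0.330551)
center distance |VC| = r/sin(θ/2) = 5.629102/sin(25.5331°) = 13.059578
C = V + |VC|·bis = (-31.2966,-13.8974)
T_A = V + ((C−V)·d_A)·d_A = V + 11.7841·d_A = (-27.3277,-9.9056)
T_B = V + ((C−V)·d_B)·d_B = V + 11.7841·d_B = (-30.6856,-19.4932)
sweep = 180° − θ = 128.9338°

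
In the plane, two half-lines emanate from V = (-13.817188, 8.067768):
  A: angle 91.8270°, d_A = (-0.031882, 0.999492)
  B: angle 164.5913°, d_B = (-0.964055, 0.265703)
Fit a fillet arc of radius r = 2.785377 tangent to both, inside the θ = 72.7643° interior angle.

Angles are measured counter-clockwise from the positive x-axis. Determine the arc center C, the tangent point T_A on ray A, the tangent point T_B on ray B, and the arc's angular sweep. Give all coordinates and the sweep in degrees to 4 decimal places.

center=(-16.7217,11.7575) T_A=(-13.9377,11.8463) T_B=(-17.4618,9.0722) sweep=107.2357

bisector direction at 128.2092° = (-0.618534,0.785758)
center distance |VC| = r/sin(θ/2) = 2.785377/sin(36.3822°) = 4.695763
C = V + |VC|·bis = (-16.7217,11.7575)
T_A = V + ((C−V)·d_A)·d_A = V + 3.7805·d_A = (-13.9377,11.8463)
T_B = V + ((C−V)·d_B)·d_B = V + 3.7805·d_B = (-17.4618,9.0722)
sweep = 180° − θ = 107.2357°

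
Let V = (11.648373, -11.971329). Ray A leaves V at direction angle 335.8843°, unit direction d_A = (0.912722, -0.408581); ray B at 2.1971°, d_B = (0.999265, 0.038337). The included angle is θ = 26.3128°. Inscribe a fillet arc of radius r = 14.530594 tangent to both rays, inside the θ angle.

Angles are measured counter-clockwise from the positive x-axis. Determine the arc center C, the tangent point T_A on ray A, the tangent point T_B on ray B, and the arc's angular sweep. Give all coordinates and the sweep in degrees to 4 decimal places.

center=(74.3240,-24.1080) T_A=(68.3871,-37.3704) T_B=(73.7669,-9.5881) sweep=153.6872

bisector direction at 349.0407° = (0.981762,-0.190112)
center distance |VC| = r/sin(θ/2) = 14.530594/sin(13.1564°) = 63.839890
C = V + |VC|·bis = (74.3240,-24.1080)
T_A = V + ((C−V)·d_A)·d_A = V + 62.1642·d_A = (68.3871,-37.3704)
T_B = V + ((C−V)·d_B)·d_B = V + 62.1642·d_B = (73.7669,-9.5881)
sweep = 180° − θ = 153.6872°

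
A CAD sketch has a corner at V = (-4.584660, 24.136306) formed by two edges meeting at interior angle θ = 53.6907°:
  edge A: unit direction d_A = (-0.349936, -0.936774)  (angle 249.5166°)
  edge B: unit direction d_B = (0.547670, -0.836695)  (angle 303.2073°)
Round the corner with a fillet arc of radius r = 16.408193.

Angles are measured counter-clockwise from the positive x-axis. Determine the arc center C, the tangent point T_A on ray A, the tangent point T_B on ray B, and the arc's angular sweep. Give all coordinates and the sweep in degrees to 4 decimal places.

center=(-0.5584,-11.9747) T_A=(-15.9292,-6.2329) T_B=(13.1702,-2.9884) sweep=126.3093

bisector direction at 276.3619° = (0.110809,-0.993842)
center distance |VC| = r/sin(θ/2) = 16.408193/sin(26.8453°) = 36.334762
C = V + |VC|·bis = (-0.5584,-11.9747)
T_A = V + ((C−V)·d_A)·d_A = V + 32.4189·d_A = (-15.9292,-6.2329)
T_B = V + ((C−V)·d_B)·d_B = V + 32.4189·d_B = (13.1702,-2.9884)
sweep = 180° − θ = 126.3093°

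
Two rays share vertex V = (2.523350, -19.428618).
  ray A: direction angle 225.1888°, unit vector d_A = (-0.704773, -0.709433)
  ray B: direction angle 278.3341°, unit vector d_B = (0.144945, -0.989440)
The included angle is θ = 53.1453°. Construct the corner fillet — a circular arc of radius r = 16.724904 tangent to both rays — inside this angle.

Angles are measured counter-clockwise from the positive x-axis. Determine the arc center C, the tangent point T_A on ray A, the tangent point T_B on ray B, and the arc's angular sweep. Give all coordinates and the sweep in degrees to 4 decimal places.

bisector direction at 251.7614° = (-0.312974,-0.949762)
center distance |VC| = r/sin(θ/2) = 16.724904/sin(26.5726°) = 37.388105
C = V + |VC|·bis = (-9.1782,-54.9384)
T_A = V + ((C−V)·d_A)·d_A = V + 33.4387·d_A = (-21.0434,-43.1511)
T_B = V + ((C−V)·d_B)·d_B = V + 33.4387·d_B = (7.3701,-52.5142)
sweep = 180° − θ = 126.8547°

center=(-9.1782,-54.9384) T_A=(-21.0434,-43.1511) T_B=(7.3701,-52.5142) sweep=126.8547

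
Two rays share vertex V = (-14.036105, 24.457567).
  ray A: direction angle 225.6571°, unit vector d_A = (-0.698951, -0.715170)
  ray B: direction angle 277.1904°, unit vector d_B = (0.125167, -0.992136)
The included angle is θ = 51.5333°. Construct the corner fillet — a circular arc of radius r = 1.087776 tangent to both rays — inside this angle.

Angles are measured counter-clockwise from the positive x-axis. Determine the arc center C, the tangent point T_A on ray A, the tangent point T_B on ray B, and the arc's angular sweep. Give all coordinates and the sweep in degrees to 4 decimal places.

center=(-14.8333,22.0856) T_A=(-15.6112,22.8459) T_B=(-13.7540,22.2218) sweep=128.4667

bisector direction at 251.4238° = (-0.318566,-0.947901)
center distance |VC| = r/sin(θ/2) = 1.087776/sin(25.7666°) = 2.502320
C = V + |VC|·bis = (-14.8333,22.0856)
T_A = V + ((C−V)·d_A)·d_A = V + 2.2535·d_A = (-15.6112,22.8459)
T_B = V + ((C−V)·d_B)·d_B = V + 2.2535·d_B = (-13.7540,22.2218)
sweep = 180° − θ = 128.4667°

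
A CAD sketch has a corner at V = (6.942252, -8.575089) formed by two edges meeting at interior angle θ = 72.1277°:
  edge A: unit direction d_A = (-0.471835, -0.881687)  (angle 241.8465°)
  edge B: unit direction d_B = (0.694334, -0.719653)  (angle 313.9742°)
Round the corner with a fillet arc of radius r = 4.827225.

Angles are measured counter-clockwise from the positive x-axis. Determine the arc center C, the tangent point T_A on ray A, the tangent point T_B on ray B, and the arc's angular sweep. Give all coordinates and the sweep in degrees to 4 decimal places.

center=(8.0708,-16.6971) T_A=(3.8147,-14.4194) T_B=(11.5447,-13.3453) sweep=107.8723

bisector direction at 277.9103° = (0.137623,-0.990485)
center distance |VC| = r/sin(θ/2) = 4.827225/sin(36.0639°) = 8.199993
C = V + |VC|·bis = (8.0708,-16.6971)
T_A = V + ((C−V)·d_A)·d_A = V + 6.6286·d_A = (3.8147,-14.4194)
T_B = V + ((C−V)·d_B)·d_B = V + 6.6286·d_B = (11.5447,-13.3453)
sweep = 180° − θ = 107.8723°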